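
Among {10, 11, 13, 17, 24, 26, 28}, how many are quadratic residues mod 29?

(10/29) = -1 → non-residue.
(11/29) = -1 → non-residue.
(13/29) = +1 → QR.
(17/29) = -1 → non-residue.
(24/29) = +1 → QR.
(26/29) = -1 → non-residue.
(28/29) = +1 → QR.
Total quadratic residues among the 7: 3.

3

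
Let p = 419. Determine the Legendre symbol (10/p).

Pull out 2: since 419 ≡ 3 (mod 8), (2/419) = -1.
Reciprocity: 5 ≡ 1 and 419 ≡ 3 (mod 4), so (5/419) = +(419/5).
Reduce top mod 5: now compute (4/5).
Pull out 2^2: since 5 ≡ 5 (mod 8), (2/5) = -1, so (2/5)^2 = +1.
Reached (1/5) = 1. Collecting the sign flips along the way, the symbol is -1.

-1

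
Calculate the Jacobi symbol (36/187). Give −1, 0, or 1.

Pull out 2^2: since 187 ≡ 3 (mod 8), (2/187) = -1, so (2/187)^2 = +1.
Reciprocity: 9 ≡ 1 and 187 ≡ 3 (mod 4), so (9/187) = +(187/9).
Reduce top mod 9: now compute (7/9).
Reciprocity: 7 ≡ 3 and 9 ≡ 1 (mod 4), so (7/9) = +(9/7).
Reduce top mod 7: now compute (2/7).
Pull out 2: since 7 ≡ 7 (mod 8), (2/7) = +1.
Reached (1/7) = 1. Collecting the sign flips along the way, the symbol is +1.

1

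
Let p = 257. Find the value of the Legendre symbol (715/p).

First reduce: 715 ≡ 201 (mod 257).
Reciprocity: 201 ≡ 1 and 257 ≡ 1 (mod 4), so (201/257) = +(257/201).
Reduce top mod 201: now compute (56/201).
Pull out 2^3: since 201 ≡ 1 (mod 8), (2/201) = +1, so (2/201)^3 = +1.
Reciprocity: 7 ≡ 3 and 201 ≡ 1 (mod 4), so (7/201) = +(201/7).
Reduce top mod 7: now compute (5/7).
Reciprocity: 5 ≡ 1 and 7 ≡ 3 (mod 4), so (5/7) = +(7/5).
Reduce top mod 5: now compute (2/5).
Pull out 2: since 5 ≡ 5 (mod 8), (2/5) = -1.
Reached (1/5) = 1. Collecting the sign flips along the way, the symbol is -1.

-1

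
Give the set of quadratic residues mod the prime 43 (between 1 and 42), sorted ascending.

1,4,6,9,10,11,13,14,15,16,17,21,23,24,25,31,35,36,38,40,41

Square k = 1,…,21 (k and 43−k give the same square):
1²=1, 2²=4, 3²=9, 4²=16, 5²=25, 6²=36, 7²≡6, 8²≡21, 9²≡38, 10²≡14, 11²≡35, 12²≡15, 13²≡40, 14²≡24, 15²≡10, 16²≡41, 17²≡31, 18²≡23, 19²≡17, 20²≡13, 21²≡11 (mod 43).
So the quadratic residues mod 43 are {1, 4, 6, 9, 10, 11, 13, 14, 15, 16, 17, 21, 23, 24, 25, 31, 35, 36, 38, 40, 41}.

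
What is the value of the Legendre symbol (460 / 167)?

Euler's criterion: (460/167) ≡ 126^83 (mod 167).
126^2 ≡ 11 (mod 167)
126^4 ≡ 121 (mod 167)
126^8 ≡ 112 (mod 167)
126^16 ≡ 19 (mod 167)
126^32 ≡ 27 (mod 167)
126^64 ≡ 61 (mod 167)
126^83 = 126^(64+16+2+1) ≡ 1 (mod 167).
Result is 1, so (460/167) = 1.

1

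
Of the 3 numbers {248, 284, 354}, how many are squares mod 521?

(248/521) = +1 → QR.
(284/521) = +1 → QR.
(354/521) = -1 → non-residue.
Total quadratic residues among the 3: 2.

2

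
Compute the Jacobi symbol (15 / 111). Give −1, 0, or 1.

Reciprocity: 15 ≡ 3 and 111 ≡ 3 (mod 4), so (15/111) = −(111/15).
Reduce top mod 15: now compute (6/15).
Pull out 2: since 15 ≡ 7 (mod 8), (2/15) = +1.
Reciprocity: 3 ≡ 3 and 15 ≡ 3 (mod 4), so (3/15) = −(15/3).
Reduce top mod 3: now compute (0/3).
Top reduces to 0: gcd > 1, so the symbol is 0.

0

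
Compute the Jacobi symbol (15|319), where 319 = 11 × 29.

-1

Reciprocity: 15 ≡ 3 and 319 ≡ 3 (mod 4), so (15/319) = −(319/15).
Reduce top mod 15: now compute (4/15).
Pull out 2^2: since 15 ≡ 7 (mod 8), (2/15) = +1, so (2/15)^2 = +1.
Reached (1/15) = 1. Collecting the sign flips along the way, the symbol is -1.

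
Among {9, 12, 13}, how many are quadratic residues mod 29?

(9/29) = +1 → QR.
(12/29) = -1 → non-residue.
(13/29) = +1 → QR.
Total quadratic residues among the 3: 2.

2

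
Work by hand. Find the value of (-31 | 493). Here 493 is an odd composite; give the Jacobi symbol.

First reduce: -31 ≡ 462 (mod 493).
Pull out 2: since 493 ≡ 5 (mod 8), (2/493) = -1.
Reciprocity: 231 ≡ 3 and 493 ≡ 1 (mod 4), so (231/493) = +(493/231).
Reduce top mod 231: now compute (31/231).
Reciprocity: 31 ≡ 3 and 231 ≡ 3 (mod 4), so (31/231) = −(231/31).
Reduce top mod 31: now compute (14/31).
Pull out 2: since 31 ≡ 7 (mod 8), (2/31) = +1.
Reciprocity: 7 ≡ 3 and 31 ≡ 3 (mod 4), so (7/31) = −(31/7).
Reduce top mod 7: now compute (3/7).
Reciprocity: 3 ≡ 3 and 7 ≡ 3 (mod 4), so (3/7) = −(7/3).
Reduce top mod 3: now compute (1/3).
Reached (1/3) = 1. Collecting the sign flips along the way, the symbol is +1.

1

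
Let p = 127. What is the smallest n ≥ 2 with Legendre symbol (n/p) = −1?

3

(2/127) = +1, so 2 is a residue.
(3/127) = −1, so 3 is the smallest positive non-residue mod 127.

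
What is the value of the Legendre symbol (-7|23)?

First reduce: -7 ≡ 16 (mod 23).
Pull out 2^4: since 23 ≡ 7 (mod 8), (2/23) = +1, so (2/23)^4 = +1.
Reached (1/23) = 1. Collecting the sign flips along the way, the symbol is +1.

1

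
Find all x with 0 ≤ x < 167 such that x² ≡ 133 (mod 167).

48, 119

Since 167 ≡ 3 (mod 4), a square root of 133 is 133^((167+1)/4) = 133^42 mod 167.
Repeated squaring: 133^2≡154, 133^4≡2, 133^8≡4, 133^16≡16, 133^32≡89 (mod 167).
133^42 = 133^(32+8+2) ≡ 48 (mod 167).
Check: 48² = 2304 ≡ 133 (mod 167). The two roots are 48 and 119.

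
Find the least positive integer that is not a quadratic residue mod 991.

(2/991) = +1, so 2 is a residue.
(3/991) = −1, so 3 is the smallest positive non-residue mod 991.

3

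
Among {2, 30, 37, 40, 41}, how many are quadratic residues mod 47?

(2/47) = +1 → QR.
(30/47) = -1 → non-residue.
(37/47) = +1 → QR.
(40/47) = -1 → non-residue.
(41/47) = -1 → non-residue.
Total quadratic residues among the 5: 2.

2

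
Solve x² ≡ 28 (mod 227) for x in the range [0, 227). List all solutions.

74, 153

Since 227 ≡ 3 (mod 4), a square root of 28 is 28^((227+1)/4) = 28^57 mod 227.
Repeated squaring: 28^2≡103, 28^4≡167, 28^8≡195, 28^16≡116, 28^32≡63 (mod 227).
28^57 = 28^(32+16+8+1) ≡ 74 (mod 227).
Check: 74² = 5476 ≡ 28 (mod 227). The two roots are 74 and 153.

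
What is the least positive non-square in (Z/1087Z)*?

(2/1087) = +1, so 2 is a residue.
(3/1087) = −1, so 3 is the smallest positive non-residue mod 1087.

3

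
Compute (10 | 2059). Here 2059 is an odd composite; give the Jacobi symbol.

Pull out 2: since 2059 ≡ 3 (mod 8), (2/2059) = -1.
Reciprocity: 5 ≡ 1 and 2059 ≡ 3 (mod 4), so (5/2059) = +(2059/5).
Reduce top mod 5: now compute (4/5).
Pull out 2^2: since 5 ≡ 5 (mod 8), (2/5) = -1, so (2/5)^2 = +1.
Reached (1/5) = 1. Collecting the sign flips along the way, the symbol is -1.

-1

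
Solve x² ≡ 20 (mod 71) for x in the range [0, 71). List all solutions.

Since 71 ≡ 3 (mod 4), a square root of 20 is 20^((71+1)/4) = 20^18 mod 71.
Repeated squaring: 20^2≡45, 20^4≡37, 20^8≡20, 20^16≡45 (mod 71).
20^18 = 20^(16+2) ≡ 37 (mod 71).
Check: 37² = 1369 ≡ 20 (mod 71). The two roots are 34 and 37.

34, 37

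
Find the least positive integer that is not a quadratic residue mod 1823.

(2/1823) = +1, so 2 is a residue.
(3/1823) = +1, so 3 is a residue.
(4/1823) = +1, so 4 is a residue.
(5/1823) = −1, so 5 is the smallest positive non-residue mod 1823.

5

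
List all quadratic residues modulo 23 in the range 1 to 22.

1 2 3 4 6 8 9 12 13 16 18

Square k = 1,…,11 (k and 23−k give the same square):
1²=1, 2²=4, 3²=9, 4²=16, 5²≡2, 6²≡13, 7²≡3, 8²≡18, 9²≡12, 10²≡8, 11²≡6 (mod 23).
So the quadratic residues mod 23 are {1, 2, 3, 4, 6, 8, 9, 12, 13, 16, 18}.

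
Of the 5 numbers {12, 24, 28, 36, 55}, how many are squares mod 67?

3

(12/67) = -1 → non-residue.
(24/67) = +1 → QR.
(28/67) = -1 → non-residue.
(36/67) = +1 → QR.
(55/67) = +1 → QR.
Total quadratic residues among the 5: 3.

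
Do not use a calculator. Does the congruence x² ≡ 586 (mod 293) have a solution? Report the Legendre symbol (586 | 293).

First reduce: 586 ≡ 0 (mod 293).
Top reduces to 0: gcd > 1, so the symbol is 0.

0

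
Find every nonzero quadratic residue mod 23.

1, 2, 3, 4, 6, 8, 9, 12, 13, 16, 18

Square k = 1,…,11 (k and 23−k give the same square):
1²=1, 2²=4, 3²=9, 4²=16, 5²≡2, 6²≡13, 7²≡3, 8²≡18, 9²≡12, 10²≡8, 11²≡6 (mod 23).
So the quadratic residues mod 23 are {1, 2, 3, 4, 6, 8, 9, 12, 13, 16, 18}.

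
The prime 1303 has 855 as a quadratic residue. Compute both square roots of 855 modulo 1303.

288, 1015

Since 1303 ≡ 3 (mod 4), a square root of 855 is 855^((1303+1)/4) = 855^326 mod 1303.
Repeated squaring: 855^2≡42, 855^4≡461, 855^8≡132, 855^16≡485, 855^32≡685, 855^64≡145, 855^128≡177, 855^256≡57 (mod 1303).
855^326 = 855^(256+64+4+2) ≡ 288 (mod 1303).
Check: 288² = 82944 ≡ 855 (mod 1303). The two roots are 288 and 1015.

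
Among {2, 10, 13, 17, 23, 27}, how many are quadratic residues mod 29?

2

(2/29) = -1 → non-residue.
(10/29) = -1 → non-residue.
(13/29) = +1 → QR.
(17/29) = -1 → non-residue.
(23/29) = +1 → QR.
(27/29) = -1 → non-residue.
Total quadratic residues among the 6: 2.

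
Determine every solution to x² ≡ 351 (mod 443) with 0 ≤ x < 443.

206, 237

Since 443 ≡ 3 (mod 4), a square root of 351 is 351^((443+1)/4) = 351^111 mod 443.
Repeated squaring: 351^2≡47, 351^4≡437, 351^8≡36, 351^16≡410, 351^32≡203, 351^64≡10 (mod 443).
351^111 = 351^(64+32+8+4+2+1) ≡ 237 (mod 443).
Check: 237² = 56169 ≡ 351 (mod 443). The two roots are 206 and 237.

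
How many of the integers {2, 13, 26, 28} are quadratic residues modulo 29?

(2/29) = -1 → non-residue.
(13/29) = +1 → QR.
(26/29) = -1 → non-residue.
(28/29) = +1 → QR.
Total quadratic residues among the 4: 2.

2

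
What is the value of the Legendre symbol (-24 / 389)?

1

Euler's criterion: (-24/389) ≡ 365^194 (mod 389).
365^2 ≡ 187 (mod 389)
365^4 ≡ 348 (mod 389)
365^8 ≡ 125 (mod 389)
365^16 ≡ 65 (mod 389)
365^32 ≡ 335 (mod 389)
365^64 ≡ 193 (mod 389)
365^128 ≡ 294 (mod 389)
365^194 = 365^(128+64+2) ≡ 1 (mod 389).
Result is 1, so (-24/389) = 1.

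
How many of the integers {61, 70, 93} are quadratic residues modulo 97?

(61/97) = +1 → QR.
(70/97) = +1 → QR.
(93/97) = +1 → QR.
Total quadratic residues among the 3: 3.

3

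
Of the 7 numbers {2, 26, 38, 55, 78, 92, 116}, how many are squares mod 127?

(2/127) = +1 → QR.
(26/127) = +1 → QR.
(38/127) = +1 → QR.
(55/127) = -1 → non-residue.
(78/127) = -1 → non-residue.
(92/127) = -1 → non-residue.
(116/127) = -1 → non-residue.
Total quadratic residues among the 7: 3.

3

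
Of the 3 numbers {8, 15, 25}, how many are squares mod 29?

1

(8/29) = -1 → non-residue.
(15/29) = -1 → non-residue.
(25/29) = +1 → QR.
Total quadratic residues among the 3: 1.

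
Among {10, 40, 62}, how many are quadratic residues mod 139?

(10/139) = -1 → non-residue.
(40/139) = -1 → non-residue.
(62/139) = -1 → non-residue.
Total quadratic residues among the 3: 0.

0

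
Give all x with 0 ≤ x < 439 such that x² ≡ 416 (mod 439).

202, 237

Since 439 ≡ 3 (mod 4), a square root of 416 is 416^((439+1)/4) = 416^110 mod 439.
Repeated squaring: 416^2≡90, 416^4≡198, 416^8≡133, 416^16≡129, 416^32≡398, 416^64≡364 (mod 439).
416^110 = 416^(64+32+8+4+2) ≡ 237 (mod 439).
Check: 237² = 56169 ≡ 416 (mod 439). The two roots are 202 and 237.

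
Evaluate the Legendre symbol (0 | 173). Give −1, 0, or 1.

Top reduces to 0: gcd > 1, so the symbol is 0.

0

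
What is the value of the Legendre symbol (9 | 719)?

1

Euler's criterion: (9/719) ≡ 9^359 (mod 719).
9^2 ≡ 81 (mod 719)
9^4 ≡ 90 (mod 719)
9^8 ≡ 191 (mod 719)
9^16 ≡ 531 (mod 719)
9^32 ≡ 113 (mod 719)
9^64 ≡ 546 (mod 719)
9^128 ≡ 450 (mod 719)
9^256 ≡ 461 (mod 719)
9^359 = 9^(256+64+32+4+2+1) ≡ 1 (mod 719).
Result is 1, so (9/719) = 1.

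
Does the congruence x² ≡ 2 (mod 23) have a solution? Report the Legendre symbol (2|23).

1

Euler's criterion: (2/23) ≡ 2^11 (mod 23).
2^2 ≡ 4 (mod 23)
2^4 ≡ 16 (mod 23)
2^8 ≡ 3 (mod 23)
2^11 = 2^(8+2+1) ≡ 1 (mod 23).
Result is 1, so (2/23) = 1.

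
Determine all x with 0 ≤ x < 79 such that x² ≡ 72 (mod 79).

Since 79 ≡ 3 (mod 4), a square root of 72 is 72^((79+1)/4) = 72^20 mod 79.
Repeated squaring: 72^2≡49, 72^4≡31, 72^8≡13, 72^16≡11 (mod 79).
72^20 = 72^(16+4) ≡ 25 (mod 79).
Check: 25² = 625 ≡ 72 (mod 79). The two roots are 25 and 54.

25, 54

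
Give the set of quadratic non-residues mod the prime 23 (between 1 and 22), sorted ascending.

Square k = 1,…,11 (k and 23−k give the same square):
1²=1, 2²=4, 3²=9, 4²=16, 5²≡2, 6²≡13, 7²≡3, 8²≡18, 9²≡12, 10²≡8, 11²≡6 (mod 23).
The residues are {1, 2, 3, 4, 6, 8, 9, 12, 13, 16, 18}; the non-residues are the remaining 11 nonzero classes.

5,7,10,11,14,15,17,19,20,21,22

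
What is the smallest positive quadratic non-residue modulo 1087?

3

(2/1087) = +1, so 2 is a residue.
(3/1087) = −1, so 3 is the smallest positive non-residue mod 1087.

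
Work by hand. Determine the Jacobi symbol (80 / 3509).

1

Pull out 2^4: since 3509 ≡ 5 (mod 8), (2/3509) = -1, so (2/3509)^4 = +1.
Reciprocity: 5 ≡ 1 and 3509 ≡ 1 (mod 4), so (5/3509) = +(3509/5).
Reduce top mod 5: now compute (4/5).
Pull out 2^2: since 5 ≡ 5 (mod 8), (2/5) = -1, so (2/5)^2 = +1.
Reached (1/5) = 1. Collecting the sign flips along the way, the symbol is +1.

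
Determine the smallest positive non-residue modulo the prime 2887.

3

(2/2887) = +1, so 2 is a residue.
(3/2887) = −1, so 3 is the smallest positive non-residue mod 2887.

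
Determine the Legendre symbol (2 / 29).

-1

Euler's criterion: (2/29) ≡ 2^14 (mod 29).
2^2 ≡ 4 (mod 29)
2^4 ≡ 16 (mod 29)
2^8 ≡ 24 (mod 29)
2^14 = 2^(8+4+2) ≡ 28 (mod 29).
Result is 28 ≡ −1, so (2/29) = −1.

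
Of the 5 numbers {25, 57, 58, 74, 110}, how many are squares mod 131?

3

(25/131) = +1 → QR.
(57/131) = -1 → non-residue.
(58/131) = +1 → QR.
(74/131) = +1 → QR.
(110/131) = -1 → non-residue.
Total quadratic residues among the 5: 3.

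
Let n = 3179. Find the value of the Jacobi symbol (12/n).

1

Pull out 2^2: since 3179 ≡ 3 (mod 8), (2/3179) = -1, so (2/3179)^2 = +1.
Reciprocity: 3 ≡ 3 and 3179 ≡ 3 (mod 4), so (3/3179) = −(3179/3).
Reduce top mod 3: now compute (2/3).
Pull out 2: since 3 ≡ 3 (mod 8), (2/3) = -1.
Reached (1/3) = 1. Collecting the sign flips along the way, the symbol is +1.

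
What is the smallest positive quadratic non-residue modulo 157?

(2/157) = −1, so 2 is the smallest positive non-residue mod 157.

2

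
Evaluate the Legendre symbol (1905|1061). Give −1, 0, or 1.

1

Euler's criterion: (1905/1061) ≡ 844^530 (mod 1061).
844^2 ≡ 405 (mod 1061)
844^4 ≡ 631 (mod 1061)
844^8 ≡ 286 (mod 1061)
844^16 ≡ 99 (mod 1061)
844^32 ≡ 252 (mod 1061)
844^64 ≡ 905 (mod 1061)
844^128 ≡ 994 (mod 1061)
844^256 ≡ 245 (mod 1061)
844^512 ≡ 609 (mod 1061)
844^530 = 844^(512+16+2) ≡ 1 (mod 1061).
Result is 1, so (1905/1061) = 1.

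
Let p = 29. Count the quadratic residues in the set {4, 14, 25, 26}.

2

(4/29) = +1 → QR.
(14/29) = -1 → non-residue.
(25/29) = +1 → QR.
(26/29) = -1 → non-residue.
Total quadratic residues among the 4: 2.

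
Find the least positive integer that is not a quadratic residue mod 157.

2

(2/157) = −1, so 2 is the smallest positive non-residue mod 157.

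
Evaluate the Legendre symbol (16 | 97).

1

Euler's criterion: (16/97) ≡ 16^48 (mod 97).
16^2 ≡ 62 (mod 97)
16^4 ≡ 61 (mod 97)
16^8 ≡ 35 (mod 97)
16^16 ≡ 61 (mod 97)
16^32 ≡ 35 (mod 97)
16^48 = 16^(32+16) ≡ 1 (mod 97).
Result is 1, so (16/97) = 1.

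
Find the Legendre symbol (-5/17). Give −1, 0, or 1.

-1

Euler's criterion: (-5/17) ≡ 12^8 (mod 17).
12^2 ≡ 8 (mod 17)
12^4 ≡ 13 (mod 17)
12^8 ≡ 16 (mod 17)
12^8 = 12^(8) ≡ 16 (mod 17).
Result is 16 ≡ −1, so (-5/17) = −1.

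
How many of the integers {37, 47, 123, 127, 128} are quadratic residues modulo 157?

(37/157) = +1 → QR.
(47/157) = +1 → QR.
(123/157) = -1 → non-residue.
(127/157) = +1 → QR.
(128/157) = -1 → non-residue.
Total quadratic residues among the 5: 3.

3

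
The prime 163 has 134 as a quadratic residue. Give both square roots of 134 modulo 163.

42, 121

Since 163 ≡ 3 (mod 4), a square root of 134 is 134^((163+1)/4) = 134^41 mod 163.
Repeated squaring: 134^2≡26, 134^4≡24, 134^8≡87, 134^16≡71, 134^32≡151 (mod 163).
134^41 = 134^(32+8+1) ≡ 121 (mod 163).
Check: 121² = 14641 ≡ 134 (mod 163). The two roots are 42 and 121.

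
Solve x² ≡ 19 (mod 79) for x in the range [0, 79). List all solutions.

Since 79 ≡ 3 (mod 4), a square root of 19 is 19^((79+1)/4) = 19^20 mod 79.
Repeated squaring: 19^2≡45, 19^4≡50, 19^8≡51, 19^16≡73 (mod 79).
19^20 = 19^(16+4) ≡ 16 (mod 79).
Check: 16² = 256 ≡ 19 (mod 79). The two roots are 16 and 63.

16, 63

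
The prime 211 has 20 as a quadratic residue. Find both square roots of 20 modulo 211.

Since 211 ≡ 3 (mod 4), a square root of 20 is 20^((211+1)/4) = 20^53 mod 211.
Repeated squaring: 20^2≡189, 20^4≡62, 20^8≡46, 20^16≡6, 20^32≡36 (mod 211).
20^53 = 20^(32+16+4+1) ≡ 81 (mod 211).
Check: 81² = 6561 ≡ 20 (mod 211). The two roots are 81 and 130.

81, 130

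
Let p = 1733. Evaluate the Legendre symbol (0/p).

0

Top reduces to 0: gcd > 1, so the symbol is 0.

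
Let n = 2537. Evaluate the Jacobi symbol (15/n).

1

Reciprocity: 15 ≡ 3 and 2537 ≡ 1 (mod 4), so (15/2537) = +(2537/15).
Reduce top mod 15: now compute (2/15).
Pull out 2: since 15 ≡ 7 (mod 8), (2/15) = +1.
Reached (1/15) = 1. Collecting the sign flips along the way, the symbol is +1.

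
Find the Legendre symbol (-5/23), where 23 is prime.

1

Euler's criterion: (-5/23) ≡ 18^11 (mod 23).
18^2 ≡ 2 (mod 23)
18^4 ≡ 4 (mod 23)
18^8 ≡ 16 (mod 23)
18^11 = 18^(8+2+1) ≡ 1 (mod 23).
Result is 1, so (-5/23) = 1.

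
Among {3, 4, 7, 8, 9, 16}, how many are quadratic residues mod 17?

4

(3/17) = -1 → non-residue.
(4/17) = +1 → QR.
(7/17) = -1 → non-residue.
(8/17) = +1 → QR.
(9/17) = +1 → QR.
(16/17) = +1 → QR.
Total quadratic residues among the 6: 4.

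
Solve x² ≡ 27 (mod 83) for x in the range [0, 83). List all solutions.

Since 83 ≡ 3 (mod 4), a square root of 27 is 27^((83+1)/4) = 27^21 mod 83.
Repeated squaring: 27^2≡65, 27^4≡75, 27^8≡64, 27^16≡29 (mod 83).
27^21 = 27^(16+4+1) ≡ 44 (mod 83).
Check: 44² = 1936 ≡ 27 (mod 83). The two roots are 39 and 44.

39, 44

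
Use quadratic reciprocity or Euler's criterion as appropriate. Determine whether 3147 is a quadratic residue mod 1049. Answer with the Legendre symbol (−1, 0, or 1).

0

First reduce: 3147 ≡ 0 (mod 1049).
Top reduces to 0: gcd > 1, so the symbol is 0.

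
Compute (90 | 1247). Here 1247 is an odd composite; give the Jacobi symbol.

-1

Pull out 2: since 1247 ≡ 7 (mod 8), (2/1247) = +1.
Reciprocity: 45 ≡ 1 and 1247 ≡ 3 (mod 4), so (45/1247) = +(1247/45).
Reduce top mod 45: now compute (32/45).
Pull out 2^5: since 45 ≡ 5 (mod 8), (2/45) = -1, so (2/45)^5 = -1.
Reached (1/45) = 1. Collecting the sign flips along the way, the symbol is -1.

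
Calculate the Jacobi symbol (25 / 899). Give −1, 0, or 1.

1

Reciprocity: 25 ≡ 1 and 899 ≡ 3 (mod 4), so (25/899) = +(899/25).
Reduce top mod 25: now compute (24/25).
Pull out 2^3: since 25 ≡ 1 (mod 8), (2/25) = +1, so (2/25)^3 = +1.
Reciprocity: 3 ≡ 3 and 25 ≡ 1 (mod 4), so (3/25) = +(25/3).
Reduce top mod 3: now compute (1/3).
Reached (1/3) = 1. Collecting the sign flips along the way, the symbol is +1.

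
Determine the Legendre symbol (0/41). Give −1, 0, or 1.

0

Top reduces to 0: gcd > 1, so the symbol is 0.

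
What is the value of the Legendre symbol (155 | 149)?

First reduce: 155 ≡ 6 (mod 149).
Pull out 2: since 149 ≡ 5 (mod 8), (2/149) = -1.
Reciprocity: 3 ≡ 3 and 149 ≡ 1 (mod 4), so (3/149) = +(149/3).
Reduce top mod 3: now compute (2/3).
Pull out 2: since 3 ≡ 3 (mod 8), (2/3) = -1.
Reached (1/3) = 1. Collecting the sign flips along the way, the symbol is +1.

1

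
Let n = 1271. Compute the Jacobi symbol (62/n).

0

Pull out 2: since 1271 ≡ 7 (mod 8), (2/1271) = +1.
Reciprocity: 31 ≡ 3 and 1271 ≡ 3 (mod 4), so (31/1271) = −(1271/31).
Reduce top mod 31: now compute (0/31).
Top reduces to 0: gcd > 1, so the symbol is 0.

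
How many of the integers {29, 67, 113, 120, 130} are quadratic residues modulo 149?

5

(29/149) = +1 → QR.
(67/149) = +1 → QR.
(113/149) = +1 → QR.
(120/149) = +1 → QR.
(130/149) = +1 → QR.
Total quadratic residues among the 5: 5.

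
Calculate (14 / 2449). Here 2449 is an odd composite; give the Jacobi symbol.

-1

Pull out 2: since 2449 ≡ 1 (mod 8), (2/2449) = +1.
Reciprocity: 7 ≡ 3 and 2449 ≡ 1 (mod 4), so (7/2449) = +(2449/7).
Reduce top mod 7: now compute (6/7).
Pull out 2: since 7 ≡ 7 (mod 8), (2/7) = +1.
Reciprocity: 3 ≡ 3 and 7 ≡ 3 (mod 4), so (3/7) = −(7/3).
Reduce top mod 3: now compute (1/3).
Reached (1/3) = 1. Collecting the sign flips along the way, the symbol is -1.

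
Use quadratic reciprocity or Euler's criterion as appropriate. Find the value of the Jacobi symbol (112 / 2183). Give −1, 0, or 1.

Pull out 2^4: since 2183 ≡ 7 (mod 8), (2/2183) = +1, so (2/2183)^4 = +1.
Reciprocity: 7 ≡ 3 and 2183 ≡ 3 (mod 4), so (7/2183) = −(2183/7).
Reduce top mod 7: now compute (6/7).
Pull out 2: since 7 ≡ 7 (mod 8), (2/7) = +1.
Reciprocity: 3 ≡ 3 and 7 ≡ 3 (mod 4), so (3/7) = −(7/3).
Reduce top mod 3: now compute (1/3).
Reached (1/3) = 1. Collecting the sign flips along the way, the symbol is +1.

1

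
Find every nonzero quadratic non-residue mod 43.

Square k = 1,…,21 (k and 43−k give the same square):
1²=1, 2²=4, 3²=9, 4²=16, 5²=25, 6²=36, 7²≡6, 8²≡21, 9²≡38, 10²≡14, 11²≡35, 12²≡15, 13²≡40, 14²≡24, 15²≡10, 16²≡41, 17²≡31, 18²≡23, 19²≡17, 20²≡13, 21²≡11 (mod 43).
The residues are {1, 4, 6, 9, 10, 11, 13, 14, 15, 16, 17, 21, 23, 24, 25, 31, 35, 36, 38, 40, 41}; the non-residues are the remaining 21 nonzero classes.

2 3 5 7 8 12 18 19 20 22 26 27 28 29 30 32 33 34 37 39 42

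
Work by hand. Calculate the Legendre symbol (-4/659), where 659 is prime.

Euler's criterion: (-4/659) ≡ 655^329 (mod 659).
655^2 ≡ 16 (mod 659)
655^4 ≡ 256 (mod 659)
655^8 ≡ 295 (mod 659)
655^16 ≡ 37 (mod 659)
655^32 ≡ 51 (mod 659)
655^64 ≡ 624 (mod 659)
655^128 ≡ 566 (mod 659)
655^256 ≡ 82 (mod 659)
655^329 = 655^(256+64+8+1) ≡ 658 (mod 659).
Result is 658 ≡ −1, so (-4/659) = −1.

-1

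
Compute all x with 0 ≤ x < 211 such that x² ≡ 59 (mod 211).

103, 108

Since 211 ≡ 3 (mod 4), a square root of 59 is 59^((211+1)/4) = 59^53 mod 211.
Repeated squaring: 59^2≡105, 59^4≡53, 59^8≡66, 59^16≡136, 59^32≡139 (mod 211).
59^53 = 59^(32+16+4+1) ≡ 103 (mod 211).
Check: 103² = 10609 ≡ 59 (mod 211). The two roots are 103 and 108.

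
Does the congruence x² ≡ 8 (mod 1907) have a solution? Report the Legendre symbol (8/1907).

Pull out 2^3: since 1907 ≡ 3 (mod 8), (2/1907) = -1, so (2/1907)^3 = -1.
Reached (1/1907) = 1. Collecting the sign flips along the way, the symbol is -1.

-1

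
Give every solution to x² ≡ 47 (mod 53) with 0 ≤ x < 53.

53 ≡ 1 (mod 4), so we find a root by search.
Trying successive values, 10² = 100 ≡ 47 (mod 53). The other root is 53 − 10 = 43.

10, 43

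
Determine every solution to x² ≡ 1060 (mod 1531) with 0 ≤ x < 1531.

Since 1531 ≡ 3 (mod 4), a square root of 1060 is 1060^((1531+1)/4) = 1060^383 mod 1531.
Repeated squaring: 1060^2≡1377, 1060^4≡751, 1060^8≡593, 1060^16≡1050, 1060^32≡180, 1060^64≡249, 1060^128≡761, 1060^256≡403 (mod 1531).
1060^383 = 1060^(256+64+32+16+8+4+2+1) ≡ 155 (mod 1531).
Check: 155² = 24025 ≡ 1060 (mod 1531). The two roots are 155 and 1376.

155, 1376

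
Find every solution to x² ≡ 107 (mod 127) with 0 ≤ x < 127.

Since 127 ≡ 3 (mod 4), a square root of 107 is 107^((127+1)/4) = 107^32 mod 127.
Repeated squaring: 107^2≡19, 107^4≡107, 107^8≡19, 107^16≡107, 107^32≡19 (mod 127).
107^32 = 107^(32) ≡ 19 (mod 127).
Check: 19² = 361 ≡ 107 (mod 127). The two roots are 19 and 108.

19, 108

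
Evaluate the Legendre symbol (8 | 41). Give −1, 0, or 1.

1

Pull out 2^3: since 41 ≡ 1 (mod 8), (2/41) = +1, so (2/41)^3 = +1.
Reached (1/41) = 1. Collecting the sign flips along the way, the symbol is +1.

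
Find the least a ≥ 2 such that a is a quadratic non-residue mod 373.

2

(2/373) = −1, so 2 is the smallest positive non-residue mod 373.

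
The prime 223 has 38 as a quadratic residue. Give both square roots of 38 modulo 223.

22, 201

Since 223 ≡ 3 (mod 4), a square root of 38 is 38^((223+1)/4) = 38^56 mod 223.
Repeated squaring: 38^2≡106, 38^4≡86, 38^8≡37, 38^16≡31, 38^32≡69 (mod 223).
38^56 = 38^(32+16+8) ≡ 201 (mod 223).
Check: 201² = 40401 ≡ 38 (mod 223). The two roots are 22 and 201.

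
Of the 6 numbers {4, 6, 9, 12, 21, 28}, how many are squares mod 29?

4

(4/29) = +1 → QR.
(6/29) = +1 → QR.
(9/29) = +1 → QR.
(12/29) = -1 → non-residue.
(21/29) = -1 → non-residue.
(28/29) = +1 → QR.
Total quadratic residues among the 6: 4.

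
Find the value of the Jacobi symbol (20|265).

Pull out 2^2: since 265 ≡ 1 (mod 8), (2/265) = +1, so (2/265)^2 = +1.
Reciprocity: 5 ≡ 1 and 265 ≡ 1 (mod 4), so (5/265) = +(265/5).
Reduce top mod 5: now compute (0/5).
Top reduces to 0: gcd > 1, so the symbol is 0.

0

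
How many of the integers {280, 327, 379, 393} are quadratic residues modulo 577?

3

(280/577) = +1 → QR.
(327/577) = -1 → non-residue.
(379/577) = +1 → QR.
(393/577) = +1 → QR.
Total quadratic residues among the 4: 3.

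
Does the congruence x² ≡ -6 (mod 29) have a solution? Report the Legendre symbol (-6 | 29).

First reduce: -6 ≡ 23 (mod 29).
Reciprocity: 23 ≡ 3 and 29 ≡ 1 (mod 4), so (23/29) = +(29/23).
Reduce top mod 23: now compute (6/23).
Pull out 2: since 23 ≡ 7 (mod 8), (2/23) = +1.
Reciprocity: 3 ≡ 3 and 23 ≡ 3 (mod 4), so (3/23) = −(23/3).
Reduce top mod 3: now compute (2/3).
Pull out 2: since 3 ≡ 3 (mod 8), (2/3) = -1.
Reached (1/3) = 1. Collecting the sign flips along the way, the symbol is +1.

1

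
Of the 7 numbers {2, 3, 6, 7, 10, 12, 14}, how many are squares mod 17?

(2/17) = +1 → QR.
(3/17) = -1 → non-residue.
(6/17) = -1 → non-residue.
(7/17) = -1 → non-residue.
(10/17) = -1 → non-residue.
(12/17) = -1 → non-residue.
(14/17) = -1 → non-residue.
Total quadratic residues among the 7: 1.

1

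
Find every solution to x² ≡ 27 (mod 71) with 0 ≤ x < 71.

Since 71 ≡ 3 (mod 4), a square root of 27 is 27^((71+1)/4) = 27^18 mod 71.
Repeated squaring: 27^2≡19, 27^4≡6, 27^8≡36, 27^16≡18 (mod 71).
27^18 = 27^(16+2) ≡ 58 (mod 71).
Check: 58² = 3364 ≡ 27 (mod 71). The two roots are 13 and 58.

13, 58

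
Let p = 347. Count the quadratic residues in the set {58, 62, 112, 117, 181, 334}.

(58/347) = -1 → non-residue.
(62/347) = -1 → non-residue.
(112/347) = -1 → non-residue.
(117/347) = +1 → QR.
(181/347) = +1 → QR.
(334/347) = -1 → non-residue.
Total quadratic residues among the 6: 2.

2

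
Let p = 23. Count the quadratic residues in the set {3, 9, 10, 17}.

2

(3/23) = +1 → QR.
(9/23) = +1 → QR.
(10/23) = -1 → non-residue.
(17/23) = -1 → non-residue.
Total quadratic residues among the 4: 2.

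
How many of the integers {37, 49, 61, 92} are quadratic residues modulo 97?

2

(37/97) = -1 → non-residue.
(49/97) = +1 → QR.
(61/97) = +1 → QR.
(92/97) = -1 → non-residue.
Total quadratic residues among the 4: 2.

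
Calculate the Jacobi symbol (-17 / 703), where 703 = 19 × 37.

First reduce: -17 ≡ 686 (mod 703).
Pull out 2: since 703 ≡ 7 (mod 8), (2/703) = +1.
Reciprocity: 343 ≡ 3 and 703 ≡ 3 (mod 4), so (343/703) = −(703/343).
Reduce top mod 343: now compute (17/343).
Reciprocity: 17 ≡ 1 and 343 ≡ 3 (mod 4), so (17/343) = +(343/17).
Reduce top mod 17: now compute (3/17).
Reciprocity: 3 ≡ 3 and 17 ≡ 1 (mod 4), so (3/17) = +(17/3).
Reduce top mod 3: now compute (2/3).
Pull out 2: since 3 ≡ 3 (mod 8), (2/3) = -1.
Reached (1/3) = 1. Collecting the sign flips along the way, the symbol is +1.

1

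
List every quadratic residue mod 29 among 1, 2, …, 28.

Square k = 1,…,14 (k and 29−k give the same square):
1²=1, 2²=4, 3²=9, 4²=16, 5²=25, 6²≡7, 7²≡20, 8²≡6, 9²≡23, 10²≡13, 11²≡5, 12²≡28, 13²≡24, 14²≡22 (mod 29).
So the quadratic residues mod 29 are {1, 4, 5, 6, 7, 9, 13, 16, 20, 22, 23, 24, 25, 28}.

1, 4, 5, 6, 7, 9, 13, 16, 20, 22, 23, 24, 25, 28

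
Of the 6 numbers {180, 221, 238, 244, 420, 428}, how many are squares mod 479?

(180/479) = +1 → QR.
(221/479) = +1 → QR.
(238/479) = -1 → non-residue.
(244/479) = +1 → QR.
(420/479) = +1 → QR.
(428/479) = +1 → QR.
Total quadratic residues among the 6: 5.

5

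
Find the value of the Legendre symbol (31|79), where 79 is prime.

1

Reciprocity: 31 ≡ 3 and 79 ≡ 3 (mod 4), so (31/79) = −(79/31).
Reduce top mod 31: now compute (17/31).
Reciprocity: 17 ≡ 1 and 31 ≡ 3 (mod 4), so (17/31) = +(31/17).
Reduce top mod 17: now compute (14/17).
Pull out 2: since 17 ≡ 1 (mod 8), (2/17) = +1.
Reciprocity: 7 ≡ 3 and 17 ≡ 1 (mod 4), so (7/17) = +(17/7).
Reduce top mod 7: now compute (3/7).
Reciprocity: 3 ≡ 3 and 7 ≡ 3 (mod 4), so (3/7) = −(7/3).
Reduce top mod 3: now compute (1/3).
Reached (1/3) = 1. Collecting the sign flips along the way, the symbol is +1.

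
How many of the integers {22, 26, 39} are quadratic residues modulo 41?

(22/41) = -1 → non-residue.
(26/41) = -1 → non-residue.
(39/41) = +1 → QR.
Total quadratic residues among the 3: 1.

1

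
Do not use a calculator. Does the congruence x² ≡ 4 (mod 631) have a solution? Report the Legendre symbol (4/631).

1

Pull out 2^2: since 631 ≡ 7 (mod 8), (2/631) = +1, so (2/631)^2 = +1.
Reached (1/631) = 1. Collecting the sign flips along the way, the symbol is +1.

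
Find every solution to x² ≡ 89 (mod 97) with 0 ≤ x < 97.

34, 63

97 ≡ 1 (mod 4), so we find a root by search.
Trying successive values, 34² = 1156 ≡ 89 (mod 97). The other root is 97 − 34 = 63.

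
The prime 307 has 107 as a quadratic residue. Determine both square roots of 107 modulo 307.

Since 307 ≡ 3 (mod 4), a square root of 107 is 107^((307+1)/4) = 107^77 mod 307.
Repeated squaring: 107^2≡90, 107^4≡118, 107^8≡109, 107^16≡215, 107^32≡175, 107^64≡232 (mod 307).
107^77 = 107^(64+8+4+1) ≡ 148 (mod 307).
Check: 148² = 21904 ≡ 107 (mod 307). The two roots are 148 and 159.

148, 159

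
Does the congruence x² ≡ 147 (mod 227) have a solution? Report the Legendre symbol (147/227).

Reciprocity: 147 ≡ 3 and 227 ≡ 3 (mod 4), so (147/227) = −(227/147).
Reduce top mod 147: now compute (80/147).
Pull out 2^4: since 147 ≡ 3 (mod 8), (2/147) = -1, so (2/147)^4 = +1.
Reciprocity: 5 ≡ 1 and 147 ≡ 3 (mod 4), so (5/147) = +(147/5).
Reduce top mod 5: now compute (2/5).
Pull out 2: since 5 ≡ 5 (mod 8), (2/5) = -1.
Reached (1/5) = 1. Collecting the sign flips along the way, the symbol is +1.

1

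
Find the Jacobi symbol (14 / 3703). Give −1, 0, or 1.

Pull out 2: since 3703 ≡ 7 (mod 8), (2/3703) = +1.
Reciprocity: 7 ≡ 3 and 3703 ≡ 3 (mod 4), so (7/3703) = −(3703/7).
Reduce top mod 7: now compute (0/7).
Top reduces to 0: gcd > 1, so the symbol is 0.

0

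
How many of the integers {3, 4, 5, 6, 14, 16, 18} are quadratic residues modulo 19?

4

(3/19) = -1 → non-residue.
(4/19) = +1 → QR.
(5/19) = +1 → QR.
(6/19) = +1 → QR.
(14/19) = -1 → non-residue.
(16/19) = +1 → QR.
(18/19) = -1 → non-residue.
Total quadratic residues among the 7: 4.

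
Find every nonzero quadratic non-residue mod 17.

Square k = 1,…,8 (k and 17−k give the same square):
1²=1, 2²=4, 3²=9, 4²=16, 5²≡8, 6²≡2, 7²≡15, 8²≡13 (mod 17).
The residues are {1, 2, 4, 8, 9, 13, 15, 16}; the non-residues are the remaining 8 nonzero classes.

3, 5, 6, 7, 10, 11, 12, 14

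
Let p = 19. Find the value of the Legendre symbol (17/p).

Euler's criterion: (17/19) ≡ 17^9 (mod 19).
17^2 ≡ 4 (mod 19)
17^4 ≡ 16 (mod 19)
17^8 ≡ 9 (mod 19)
17^9 = 17^(8+1) ≡ 1 (mod 19).
Result is 1, so (17/19) = 1.

1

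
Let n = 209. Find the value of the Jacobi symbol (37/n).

Reciprocity: 37 ≡ 1 and 209 ≡ 1 (mod 4), so (37/209) = +(209/37).
Reduce top mod 37: now compute (24/37).
Pull out 2^3: since 37 ≡ 5 (mod 8), (2/37) = -1, so (2/37)^3 = -1.
Reciprocity: 3 ≡ 3 and 37 ≡ 1 (mod 4), so (3/37) = +(37/3).
Reduce top mod 3: now compute (1/3).
Reached (1/3) = 1. Collecting the sign flips along the way, the symbol is -1.

-1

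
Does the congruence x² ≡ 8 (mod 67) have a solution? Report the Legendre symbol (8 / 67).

-1

Pull out 2^3: since 67 ≡ 3 (mod 8), (2/67) = -1, so (2/67)^3 = -1.
Reached (1/67) = 1. Collecting the sign flips along the way, the symbol is -1.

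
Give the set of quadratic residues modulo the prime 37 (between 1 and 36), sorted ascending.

Square k = 1,…,18 (k and 37−k give the same square):
1²=1, 2²=4, 3²=9, 4²=16, 5²=25, 6²=36, 7²≡12, 8²≡27, 9²≡7, 10²≡26, 11²≡10, 12²≡33, 13²≡21, 14²≡11, 15²≡3, 16²≡34, 17²≡30, 18²≡28 (mod 37).
So the quadratic residues mod 37 are {1, 3, 4, 7, 9, 10, 11, 12, 16, 21, 25, 26, 27, 28, 30, 33, 34, 36}.

1, 3, 4, 7, 9, 10, 11, 12, 16, 21, 25, 26, 27, 28, 30, 33, 34, 36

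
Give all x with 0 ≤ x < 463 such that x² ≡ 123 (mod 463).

58, 405

Since 463 ≡ 3 (mod 4), a square root of 123 is 123^((463+1)/4) = 123^116 mod 463.
Repeated squaring: 123^2≡313, 123^4≡276, 123^8≡244, 123^16≡272, 123^32≡367, 123^64≡419 (mod 463).
123^116 = 123^(64+32+16+4) ≡ 58 (mod 463).
Check: 58² = 3364 ≡ 123 (mod 463). The two roots are 58 and 405.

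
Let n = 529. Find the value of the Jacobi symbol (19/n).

1

Reciprocity: 19 ≡ 3 and 529 ≡ 1 (mod 4), so (19/529) = +(529/19).
Reduce top mod 19: now compute (16/19).
Pull out 2^4: since 19 ≡ 3 (mod 8), (2/19) = -1, so (2/19)^4 = +1.
Reached (1/19) = 1. Collecting the sign flips along the way, the symbol is +1.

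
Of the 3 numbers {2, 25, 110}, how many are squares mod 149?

2

(2/149) = -1 → non-residue.
(25/149) = +1 → QR.
(110/149) = +1 → QR.
Total quadratic residues among the 3: 2.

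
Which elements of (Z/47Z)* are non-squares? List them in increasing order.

5, 10, 11, 13, 15, 19, 20, 22, 23, 26, 29, 30, 31, 33, 35, 38, 39, 40, 41, 43, 44, 45, 46

Square k = 1,…,23 (k and 47−k give the same square):
1²=1, 2²=4, 3²=9, 4²=16, 5²=25, 6²=36, 7²≡2, 8²≡17, 9²≡34, 10²≡6, 11²≡27, 12²≡3, 13²≡28, 14²≡8, 15²≡37, 16²≡21, 17²≡7, 18²≡42, 19²≡32, 20²≡24, 21²≡18, 22²≡14, 23²≡12 (mod 47).
The residues are {1, 2, 3, 4, 6, 7, 8, 9, 12, 14, 16, 17, 18, 21, 24, 25, 27, 28, 32, 34, 36, 37, 42}; the non-residues are the remaining 23 nonzero classes.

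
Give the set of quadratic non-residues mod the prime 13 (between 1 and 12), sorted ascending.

2, 5, 6, 7, 8, 11

Square k = 1,…,6 (k and 13−k give the same square):
1²=1, 2²=4, 3²=9, 4²≡3, 5²≡12, 6²≡10 (mod 13).
The residues are {1, 3, 4, 9, 10, 12}; the non-residues are the remaining 6 nonzero classes.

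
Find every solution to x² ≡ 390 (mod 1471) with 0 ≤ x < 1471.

96, 1375

Since 1471 ≡ 3 (mod 4), a square root of 390 is 390^((1471+1)/4) = 390^368 mod 1471.
Repeated squaring: 390^2≡587, 390^4≡355, 390^8≡990, 390^16≡414, 390^32≡760, 390^64≡968, 390^128≡1468, 390^256≡9 (mod 1471).
390^368 = 390^(256+64+32+16) ≡ 1375 (mod 1471).
Check: 1375² = 1890625 ≡ 390 (mod 1471). The two roots are 96 and 1375.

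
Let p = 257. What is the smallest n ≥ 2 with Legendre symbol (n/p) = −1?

3

(2/257) = +1, so 2 is a residue.
(3/257) = −1, so 3 is the smallest positive non-residue mod 257.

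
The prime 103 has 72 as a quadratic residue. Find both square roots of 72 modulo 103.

22, 81

Since 103 ≡ 3 (mod 4), a square root of 72 is 72^((103+1)/4) = 72^26 mod 103.
Repeated squaring: 72^2≡34, 72^4≡23, 72^8≡14, 72^16≡93 (mod 103).
72^26 = 72^(16+8+2) ≡ 81 (mod 103).
Check: 81² = 6561 ≡ 72 (mod 103). The two roots are 22 and 81.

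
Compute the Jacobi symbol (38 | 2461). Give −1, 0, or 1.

1

Pull out 2: since 2461 ≡ 5 (mod 8), (2/2461) = -1.
Reciprocity: 19 ≡ 3 and 2461 ≡ 1 (mod 4), so (19/2461) = +(2461/19).
Reduce top mod 19: now compute (10/19).
Pull out 2: since 19 ≡ 3 (mod 8), (2/19) = -1.
Reciprocity: 5 ≡ 1 and 19 ≡ 3 (mod 4), so (5/19) = +(19/5).
Reduce top mod 5: now compute (4/5).
Pull out 2^2: since 5 ≡ 5 (mod 8), (2/5) = -1, so (2/5)^2 = +1.
Reached (1/5) = 1. Collecting the sign flips along the way, the symbol is +1.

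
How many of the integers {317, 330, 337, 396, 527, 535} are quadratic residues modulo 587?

(317/587) = -1 → non-residue.
(330/587) = -1 → non-residue.
(337/587) = -1 → non-residue.
(396/587) = -1 → non-residue.
(527/587) = +1 → QR.
(535/587) = +1 → QR.
Total quadratic residues among the 6: 2.

2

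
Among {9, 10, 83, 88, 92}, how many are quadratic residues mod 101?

3

(9/101) = +1 → QR.
(10/101) = -1 → non-residue.
(83/101) = -1 → non-residue.
(88/101) = +1 → QR.
(92/101) = +1 → QR.
Total quadratic residues among the 5: 3.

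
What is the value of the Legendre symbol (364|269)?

First reduce: 364 ≡ 95 (mod 269).
Reciprocity: 95 ≡ 3 and 269 ≡ 1 (mod 4), so (95/269) = +(269/95).
Reduce top mod 95: now compute (79/95).
Reciprocity: 79 ≡ 3 and 95 ≡ 3 (mod 4), so (79/95) = −(95/79).
Reduce top mod 79: now compute (16/79).
Pull out 2^4: since 79 ≡ 7 (mod 8), (2/79) = +1, so (2/79)^4 = +1.
Reached (1/79) = 1. Collecting the sign flips along the way, the symbol is -1.

-1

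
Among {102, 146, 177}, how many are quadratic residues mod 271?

(102/271) = -1 → non-residue.
(146/271) = -1 → non-residue.
(177/271) = +1 → QR.
Total quadratic residues among the 3: 1.

1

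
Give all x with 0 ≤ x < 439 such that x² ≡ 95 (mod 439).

Since 439 ≡ 3 (mod 4), a square root of 95 is 95^((439+1)/4) = 95^110 mod 439.
Repeated squaring: 95^2≡245, 95^4≡321, 95^8≡315, 95^16≡11, 95^32≡121, 95^64≡154 (mod 439).
95^110 = 95^(64+32+8+4+2) ≡ 360 (mod 439).
Check: 360² = 129600 ≡ 95 (mod 439). The two roots are 79 and 360.

79, 360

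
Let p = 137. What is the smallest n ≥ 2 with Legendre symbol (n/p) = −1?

(2/137) = +1, so 2 is a residue.
(3/137) = −1, so 3 is the smallest positive non-residue mod 137.

3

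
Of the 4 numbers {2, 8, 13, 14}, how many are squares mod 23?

3

(2/23) = +1 → QR.
(8/23) = +1 → QR.
(13/23) = +1 → QR.
(14/23) = -1 → non-residue.
Total quadratic residues among the 4: 3.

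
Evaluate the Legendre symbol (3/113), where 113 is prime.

-1

Euler's criterion: (3/113) ≡ 3^56 (mod 113).
3^2 ≡ 9 (mod 113)
3^4 ≡ 81 (mod 113)
3^8 ≡ 7 (mod 113)
3^16 ≡ 49 (mod 113)
3^32 ≡ 28 (mod 113)
3^56 = 3^(32+16+8) ≡ 112 (mod 113).
Result is 112 ≡ −1, so (3/113) = −1.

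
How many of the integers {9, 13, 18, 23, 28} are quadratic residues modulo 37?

(9/37) = +1 → QR.
(13/37) = -1 → non-residue.
(18/37) = -1 → non-residue.
(23/37) = -1 → non-residue.
(28/37) = +1 → QR.
Total quadratic residues among the 5: 2.

2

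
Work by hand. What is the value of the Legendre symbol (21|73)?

Reciprocity: 21 ≡ 1 and 73 ≡ 1 (mod 4), so (21/73) = +(73/21).
Reduce top mod 21: now compute (10/21).
Pull out 2: since 21 ≡ 5 (mod 8), (2/21) = -1.
Reciprocity: 5 ≡ 1 and 21 ≡ 1 (mod 4), so (5/21) = +(21/5).
Reduce top mod 5: now compute (1/5).
Reached (1/5) = 1. Collecting the sign flips along the way, the symbol is -1.

-1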